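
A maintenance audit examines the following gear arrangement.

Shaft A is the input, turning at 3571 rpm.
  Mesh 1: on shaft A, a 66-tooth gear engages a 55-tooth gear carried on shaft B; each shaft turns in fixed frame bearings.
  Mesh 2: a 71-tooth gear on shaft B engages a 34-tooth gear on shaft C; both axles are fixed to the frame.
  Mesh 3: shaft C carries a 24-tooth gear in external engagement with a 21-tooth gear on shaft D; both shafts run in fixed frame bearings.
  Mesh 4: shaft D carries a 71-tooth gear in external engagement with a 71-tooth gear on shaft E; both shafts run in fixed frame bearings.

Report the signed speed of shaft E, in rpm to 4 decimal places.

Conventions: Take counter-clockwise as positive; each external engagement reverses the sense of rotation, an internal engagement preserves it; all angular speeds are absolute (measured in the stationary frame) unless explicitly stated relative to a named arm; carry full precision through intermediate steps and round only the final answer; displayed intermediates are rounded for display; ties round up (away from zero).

+10226.8639 rpm

topology: fixed-axis compound train — 4 meshes, A→E
mesh 1 [66T→55T]: ω = 3571.0000×66/55 = 4285.2000 rpm, sense flips to −
mesh 2 [71T→34T]: ω = 4285.2000×71/34 = 8948.5059 rpm, sense flips to +
mesh 3 [24T→21T]: ω = 8948.5059×24/21 = 10226.8639 rpm, sense flips to −
mesh 4 [71T→71T]: ω = 10226.8639×71/71 = 10226.8639 rpm, sense flips to +
signed output speed = +10226.8639 rpm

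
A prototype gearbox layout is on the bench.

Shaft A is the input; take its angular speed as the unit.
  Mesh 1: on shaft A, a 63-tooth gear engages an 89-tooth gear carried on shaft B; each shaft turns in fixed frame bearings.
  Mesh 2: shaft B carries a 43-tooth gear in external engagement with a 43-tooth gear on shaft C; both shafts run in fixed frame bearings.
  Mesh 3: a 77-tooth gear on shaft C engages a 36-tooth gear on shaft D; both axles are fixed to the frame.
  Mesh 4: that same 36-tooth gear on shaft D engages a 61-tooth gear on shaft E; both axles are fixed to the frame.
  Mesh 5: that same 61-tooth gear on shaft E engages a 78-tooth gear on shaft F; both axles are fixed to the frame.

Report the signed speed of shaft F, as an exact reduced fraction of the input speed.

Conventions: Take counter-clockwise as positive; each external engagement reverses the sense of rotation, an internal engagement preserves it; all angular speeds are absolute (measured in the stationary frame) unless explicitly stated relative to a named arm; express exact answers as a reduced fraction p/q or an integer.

5-mesh fixed-axis compound train (all bearings frame-fixed)
mesh 1 [63T→89T]: |ω|/ω_in = 1×63/89 = 63/89, sense flips to −
mesh 2 [43T→43T]: |ω|/ω_in = (63/89)×43/43 = 63/89, sense flips to +
mesh 3 [77T→36T]: |ω|/ω_in = (63/89)×77/36 = 539/356, sense flips to −
mesh 4 [36T→61T]: |ω|/ω_in = (539/356)×36/61 = 4851/5429, sense flips to +
mesh 5 [61T→78T]: |ω|/ω_in = (4851/5429)×61/78 = 1617/2314, sense flips to −
signed output speed (× input speed) = -1617/2314

-1617/2314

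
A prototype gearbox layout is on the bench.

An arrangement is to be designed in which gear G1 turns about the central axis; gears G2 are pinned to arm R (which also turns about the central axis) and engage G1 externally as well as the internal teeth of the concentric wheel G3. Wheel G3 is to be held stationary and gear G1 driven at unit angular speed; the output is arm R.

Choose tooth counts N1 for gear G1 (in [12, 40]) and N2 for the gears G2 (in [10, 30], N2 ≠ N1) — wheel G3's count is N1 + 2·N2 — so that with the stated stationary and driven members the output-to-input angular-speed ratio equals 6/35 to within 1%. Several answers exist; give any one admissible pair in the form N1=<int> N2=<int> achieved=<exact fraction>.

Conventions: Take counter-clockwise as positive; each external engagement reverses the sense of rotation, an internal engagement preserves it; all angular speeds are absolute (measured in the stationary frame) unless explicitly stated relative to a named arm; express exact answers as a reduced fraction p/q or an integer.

N1=12 N2=23 achieved=6/35

design class (target 6/35): planetary set
Willis with ω_ring = 0: ω_arm/ω_sun = N1/(N1+N3); set equal to 6/35  ⇒  N3/N1 = 1/(6/35) − 1 = 29/6
N3 = N1 + 2·N2  ⇒  N2/N1 = (N3/N1 − 1)/2 = (29/6 − 1)/2 = 23/12
smallest multiple with N1 ≥ 12 and N2 ≥ 10: k = 1  ⇒  N1 = 1·12 = 12, N2 = 1·23 = 23 (N1 ≤ 40, N2 ≤ 30, N2 ≠ N1 ✓), N3 = 12 + 2·23 = 58
check: N1/(N1+N3) with N1 = 12, N3 = 58 gives 6/35; |achieved − target| = 0 ≤ 3/1750 ✓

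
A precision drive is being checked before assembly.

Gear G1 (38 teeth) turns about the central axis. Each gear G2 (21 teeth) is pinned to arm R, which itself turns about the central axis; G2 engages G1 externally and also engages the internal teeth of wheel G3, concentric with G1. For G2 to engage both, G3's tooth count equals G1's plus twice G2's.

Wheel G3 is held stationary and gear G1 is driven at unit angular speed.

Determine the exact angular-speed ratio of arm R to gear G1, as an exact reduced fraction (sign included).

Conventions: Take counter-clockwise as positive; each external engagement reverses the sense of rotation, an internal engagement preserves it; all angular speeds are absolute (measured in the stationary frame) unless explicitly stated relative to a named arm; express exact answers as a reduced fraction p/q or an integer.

class = planetary set [G3 = 38+2·21 = 80; Willis about the carrier]
ring teeth: 38 + 2·21 = 80
38(ω_sun−ω_arm) = −80(ω_ring−ω_arm),  ω_ring = 0, ω_sun = 1
38(1−ω_arm) = −80(0−ω_arm)  ⇒  118·ω_arm = 38  ⇒  ω_arm = 19/59
ω_out/ω_in = 19/59

19/59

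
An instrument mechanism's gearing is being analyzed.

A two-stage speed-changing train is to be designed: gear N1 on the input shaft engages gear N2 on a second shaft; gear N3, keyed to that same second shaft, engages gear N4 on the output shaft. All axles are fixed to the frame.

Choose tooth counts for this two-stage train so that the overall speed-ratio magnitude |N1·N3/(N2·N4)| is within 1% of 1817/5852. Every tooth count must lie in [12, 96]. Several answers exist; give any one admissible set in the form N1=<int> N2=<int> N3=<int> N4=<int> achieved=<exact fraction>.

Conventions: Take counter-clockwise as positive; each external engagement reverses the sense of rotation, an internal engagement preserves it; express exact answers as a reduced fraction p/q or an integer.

design class (target 1817/5852): fixed-axis compound train
target = 1817/5852 in lowest terms: an exact hit needs N1·N3 = k·1817 and N2·N4 = k·5852 for one integer k, every count in [12, 96]; additionally prefer no 1:1 stage (N1 ≠ N2, N3 ≠ N4)
k = 1: N1·N3 = 1817 = 23·79, N2·N4 = 5852 = 76·77
achieved = 23·79/(76·77) = 1817/5852; |achieved − target| = 0 ≤ 1817/585200 ✓

N1=23 N2=76 N3=79 N4=77 achieved=1817/5852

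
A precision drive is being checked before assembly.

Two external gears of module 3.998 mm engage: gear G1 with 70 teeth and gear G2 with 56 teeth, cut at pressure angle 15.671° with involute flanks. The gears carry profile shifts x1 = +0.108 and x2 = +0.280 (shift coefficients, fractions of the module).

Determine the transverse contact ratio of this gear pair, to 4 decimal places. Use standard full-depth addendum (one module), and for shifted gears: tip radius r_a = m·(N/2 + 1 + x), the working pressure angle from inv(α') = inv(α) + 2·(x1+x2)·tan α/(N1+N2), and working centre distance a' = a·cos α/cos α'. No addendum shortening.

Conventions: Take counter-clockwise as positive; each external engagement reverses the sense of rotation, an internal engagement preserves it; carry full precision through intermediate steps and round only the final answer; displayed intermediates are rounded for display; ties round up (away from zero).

recognized (one external pair, fixed centres): single-mesh tooth geometry, m = 3.998, N1 = 70, N2 = 56
base radii: r_b1 = 134.728604, r_b2 = 107.782883
tip radii: r_a1 = 144.359784, r_a2 = 117.061440
inv(α') = inv(15.671°) + 2·(+0.108+0.280)·tan α/(70+56) = 0.00875850  ⇒  α' = 16.83513°
a' = a·cos α / cos α' = 251.8740·cos 15.671°/cos 16.83513° = 253.370407
action lengths: √(r_a1²−r_b1²) = 51.845448, √(r_a2²−r_b2²) = 45.675276
base pitch p_b = π·m·cos α = 12.093211
CR = (51.845448 + 45.675276 − 253.370407·sin 16.83513°)/12.093211 = 1.996155
contact ratio ≈ 1.9962

1.9962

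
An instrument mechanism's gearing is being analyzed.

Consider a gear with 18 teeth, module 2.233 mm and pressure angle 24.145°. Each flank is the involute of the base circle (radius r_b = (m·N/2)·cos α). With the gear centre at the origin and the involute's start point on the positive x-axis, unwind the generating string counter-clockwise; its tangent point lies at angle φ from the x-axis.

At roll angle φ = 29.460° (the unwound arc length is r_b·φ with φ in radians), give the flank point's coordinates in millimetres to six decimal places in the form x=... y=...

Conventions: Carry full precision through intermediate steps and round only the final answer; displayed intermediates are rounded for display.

x=20.605050 y=0.809197

single-mesh involute tooth geometry (18T wheel at module 2.233)
pitch radius r_p = m·N/2 = 2.233·18/2 = 20.097000
base radius r_b = r_p·cos α = 20.097000·cos 24.145° = 18.338778
roll angle φ = 29.460° = 0.51417400 rad
x = r_b·(cos φ + φ·sin φ) = 20.605050
y = r_b·(sin φ − φ·cos φ) = 0.809197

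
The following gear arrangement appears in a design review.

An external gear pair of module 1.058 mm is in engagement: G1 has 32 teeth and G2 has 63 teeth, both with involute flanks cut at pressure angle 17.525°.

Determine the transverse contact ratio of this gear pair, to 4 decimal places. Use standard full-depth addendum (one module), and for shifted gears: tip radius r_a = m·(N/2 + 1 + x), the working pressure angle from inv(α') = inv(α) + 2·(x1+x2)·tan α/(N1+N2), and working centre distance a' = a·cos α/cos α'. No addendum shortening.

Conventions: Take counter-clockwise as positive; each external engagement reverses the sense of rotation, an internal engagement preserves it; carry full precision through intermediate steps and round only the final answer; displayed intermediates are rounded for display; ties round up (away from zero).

single-mesh involute tooth geometry (32T engaging 63T at module 1.058)
base radii: r_b1 = 16.142298, r_b2 = 31.780149
tip radii: r_a1 = 17.986000, r_a2 = 34.385000
no profile shift: α' = α, a' = a
action lengths: √(r_a1²−r_b1²) = 7.932365, √(r_a2²−r_b2²) = 13.128227
base pitch p_b = π·m·cos α = 3.169533
CR = (7.932365 + 13.128227 − 50.255000·sin 17.52500°)/3.169533 = 1.870216
contact ratio ≈ 1.8702

1.8702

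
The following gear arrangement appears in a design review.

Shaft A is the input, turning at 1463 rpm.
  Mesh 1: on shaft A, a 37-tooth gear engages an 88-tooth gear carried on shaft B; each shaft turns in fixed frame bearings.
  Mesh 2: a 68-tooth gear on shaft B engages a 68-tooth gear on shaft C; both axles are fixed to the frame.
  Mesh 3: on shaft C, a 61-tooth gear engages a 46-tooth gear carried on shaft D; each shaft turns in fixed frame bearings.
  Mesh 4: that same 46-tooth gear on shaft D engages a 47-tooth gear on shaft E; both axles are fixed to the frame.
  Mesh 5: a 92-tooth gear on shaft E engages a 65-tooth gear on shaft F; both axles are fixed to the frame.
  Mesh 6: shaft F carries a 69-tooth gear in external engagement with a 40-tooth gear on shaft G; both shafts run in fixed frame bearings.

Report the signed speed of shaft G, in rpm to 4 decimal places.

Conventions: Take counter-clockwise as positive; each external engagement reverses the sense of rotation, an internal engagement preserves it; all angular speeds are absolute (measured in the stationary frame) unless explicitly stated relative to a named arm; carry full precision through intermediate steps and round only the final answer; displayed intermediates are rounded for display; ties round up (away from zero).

+1949.2113 rpm

6-mesh fixed-axis compound train (all bearings frame-fixed)
mesh 1 [37T→88T]: ω = 1463.0000×37/88 = 615.1250 rpm, sense flips to −
mesh 2 [68T→68T]: ω = 615.1250×68/68 = 615.1250 rpm, sense flips to +
mesh 3 [61T→46T]: ω = 615.1250×61/46 = 815.7092 rpm, sense flips to −
mesh 4 [46T→47T]: ω = 815.7092×46/47 = 798.3537 rpm, sense flips to +
mesh 5 [92T→65T]: ω = 798.3537×92/65 = 1129.9776 rpm, sense flips to −
mesh 6 [69T→40T]: ω = 1129.9776×69/40 = 1949.2113 rpm, sense flips to +
signed output speed = +1949.2113 rpm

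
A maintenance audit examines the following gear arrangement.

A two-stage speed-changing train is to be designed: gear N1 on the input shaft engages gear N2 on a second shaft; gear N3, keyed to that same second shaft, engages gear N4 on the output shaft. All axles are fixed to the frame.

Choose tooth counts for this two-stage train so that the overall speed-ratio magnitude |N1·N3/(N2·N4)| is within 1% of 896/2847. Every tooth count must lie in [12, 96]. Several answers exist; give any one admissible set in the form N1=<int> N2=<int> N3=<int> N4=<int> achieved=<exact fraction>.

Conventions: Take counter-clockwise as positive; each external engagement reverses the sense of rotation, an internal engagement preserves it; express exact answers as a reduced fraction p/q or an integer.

N1=14 N2=39 N3=64 N4=73 achieved=896/2847

2-stage fixed-axis compound train for ratio 896/2847
target = 896/2847 in lowest terms: an exact hit needs N1·N3 = k·896 and N2·N4 = k·2847 for one integer k, every count in [12, 96]; additionally prefer no 1:1 stage (N1 ≠ N2, N3 ≠ N4)
k = 1: N1·N3 = 896 = 14·64, N2·N4 = 2847 = 39·73
achieved = 14·64/(39·73) = 896/2847; |achieved − target| = 0 ≤ 224/71175 ✓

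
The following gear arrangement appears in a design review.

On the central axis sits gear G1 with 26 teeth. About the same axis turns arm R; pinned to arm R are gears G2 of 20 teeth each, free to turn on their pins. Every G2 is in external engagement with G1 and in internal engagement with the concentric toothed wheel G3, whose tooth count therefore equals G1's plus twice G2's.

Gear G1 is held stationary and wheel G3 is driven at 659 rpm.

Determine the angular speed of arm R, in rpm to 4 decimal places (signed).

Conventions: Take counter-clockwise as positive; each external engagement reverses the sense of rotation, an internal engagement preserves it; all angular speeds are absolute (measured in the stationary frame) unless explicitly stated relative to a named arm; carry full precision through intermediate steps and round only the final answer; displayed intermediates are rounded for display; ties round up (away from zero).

+472.7609 rpm

planetary set (26T centre, 20T on arm, 66T internal) — Willis relation
normalise by the input: solve with ω_ring = 1, then scale by 659 rpm
ring teeth: 26 + 2·20 = 66
26(ω_sun−ω_arm) = −66(ω_ring−ω_arm),  ω_sun = 0, ω_ring = 1
26(0−ω_arm) = −66(1−ω_arm)  ⇒  92·ω_arm = 66  ⇒  ω_arm = 33/46
scale: ω_arm = 33/46 × 659 rpm = +472.7609 rpm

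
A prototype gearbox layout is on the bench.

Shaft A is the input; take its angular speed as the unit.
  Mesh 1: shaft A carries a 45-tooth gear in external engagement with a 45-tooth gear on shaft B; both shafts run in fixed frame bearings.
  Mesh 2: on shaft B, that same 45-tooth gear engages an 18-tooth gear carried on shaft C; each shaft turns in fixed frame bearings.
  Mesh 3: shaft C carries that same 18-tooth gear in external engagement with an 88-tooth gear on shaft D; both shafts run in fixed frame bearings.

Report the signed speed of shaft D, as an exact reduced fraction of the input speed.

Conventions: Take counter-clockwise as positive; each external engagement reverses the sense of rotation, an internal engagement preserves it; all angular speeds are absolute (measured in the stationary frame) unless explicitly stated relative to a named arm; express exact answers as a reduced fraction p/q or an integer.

3-mesh fixed-axis compound train (all bearings frame-fixed)
mesh 1 [45T→45T]: |ω|/ω_in = 1×45/45 = 1, sense flips to −
mesh 2 [45T→18T]: |ω|/ω_in = 1×45/18 = 5/2, sense flips to +
mesh 3 [18T→88T]: |ω|/ω_in = (5/2)×18/88 = 45/88, sense flips to −
signed output speed (× input speed) = -45/88

-45/88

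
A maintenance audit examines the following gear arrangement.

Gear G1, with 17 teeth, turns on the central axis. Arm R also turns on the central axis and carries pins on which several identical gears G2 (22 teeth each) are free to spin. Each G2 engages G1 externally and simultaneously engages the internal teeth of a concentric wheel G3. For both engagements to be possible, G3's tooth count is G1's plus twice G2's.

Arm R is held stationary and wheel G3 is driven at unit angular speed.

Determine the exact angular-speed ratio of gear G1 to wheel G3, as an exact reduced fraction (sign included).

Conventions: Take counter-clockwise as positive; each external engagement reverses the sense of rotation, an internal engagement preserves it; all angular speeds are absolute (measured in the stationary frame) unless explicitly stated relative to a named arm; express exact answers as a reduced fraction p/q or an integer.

-61/17

class = planetary set [G3 = 17+2·22 = 61; Willis about the carrier]
ring teeth: 17 + 2·22 = 61
17(ω_sun−ω_arm) = −61(ω_ring−ω_arm),  ω_arm = 0, ω_ring = 1
ω_sun = 0 − (61/17)(1−0) = -61/17
ω_out/ω_in = -61/17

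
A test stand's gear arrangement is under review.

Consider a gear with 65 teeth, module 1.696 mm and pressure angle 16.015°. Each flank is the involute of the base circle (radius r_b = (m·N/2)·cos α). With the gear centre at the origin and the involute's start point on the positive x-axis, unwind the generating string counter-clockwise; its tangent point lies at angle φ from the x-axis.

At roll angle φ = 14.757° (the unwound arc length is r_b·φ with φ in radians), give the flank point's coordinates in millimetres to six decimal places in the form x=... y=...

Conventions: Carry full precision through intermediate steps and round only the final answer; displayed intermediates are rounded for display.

single-mesh involute tooth geometry (65T wheel at module 1.696)
pitch radius r_p = m·N/2 = 1.696·65/2 = 55.120000
base radius r_b = r_p·cos α = 55.120000·cos 16.015° = 52.980765
roll angle φ = 14.757° = 0.25755824 rad
x = r_b·(cos φ + φ·sin φ) = 54.709002
y = r_b·(sin φ − φ·cos φ) = 0.299736

x=54.709002 y=0.299736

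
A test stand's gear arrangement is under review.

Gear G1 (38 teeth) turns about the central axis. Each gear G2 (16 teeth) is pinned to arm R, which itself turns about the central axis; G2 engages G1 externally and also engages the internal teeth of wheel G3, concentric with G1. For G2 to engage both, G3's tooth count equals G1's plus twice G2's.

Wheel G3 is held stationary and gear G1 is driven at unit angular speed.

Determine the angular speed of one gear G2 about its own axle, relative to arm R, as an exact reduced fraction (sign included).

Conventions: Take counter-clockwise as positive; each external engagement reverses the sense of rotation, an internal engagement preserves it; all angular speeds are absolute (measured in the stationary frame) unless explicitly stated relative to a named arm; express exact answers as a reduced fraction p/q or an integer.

-665/432

recognized (axles ride arm R): planetary set, 38/16/70 teeth
ring teeth: 38 + 2·16 = 70
38(ω_sun−ω_arm) = −70(ω_ring−ω_arm),  ω_ring = 0, ω_sun = 1
38(1−ω_arm) = −70(0−ω_arm)  ⇒  108·ω_arm = 38  ⇒  ω_arm = 19/54
sun–planet mesh: 38·(1−19/54) = −16·(ω_p−ω_arm)  ⇒  ω_p−ω_arm = -665/432
exact speed ratio = -665/432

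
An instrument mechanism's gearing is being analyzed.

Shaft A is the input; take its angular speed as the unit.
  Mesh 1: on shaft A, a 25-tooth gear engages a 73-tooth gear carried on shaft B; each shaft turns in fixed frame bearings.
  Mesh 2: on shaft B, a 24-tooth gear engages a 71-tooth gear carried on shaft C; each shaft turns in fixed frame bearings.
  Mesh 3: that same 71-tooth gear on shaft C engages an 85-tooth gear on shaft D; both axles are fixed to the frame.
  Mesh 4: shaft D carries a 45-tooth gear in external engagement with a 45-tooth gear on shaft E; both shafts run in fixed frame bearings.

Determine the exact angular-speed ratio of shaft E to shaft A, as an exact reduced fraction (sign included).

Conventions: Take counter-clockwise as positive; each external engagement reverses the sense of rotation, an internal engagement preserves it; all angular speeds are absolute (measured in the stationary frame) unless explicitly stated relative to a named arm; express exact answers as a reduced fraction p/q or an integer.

class = fixed-axis compound train [4 meshes; 4 ratios multiply, 4 sense flips]
mesh 1 [25T→73T]: running ratio 25/73, sense −
mesh 2 [24T→71T]: running ratio 600/5183, sense +
mesh 3 [71T→85T]: running ratio 120/1241, sense −
mesh 4 [45T→45T]: running ratio 120/1241, sense +
ω_out/ω_in = 120/1241

120/1241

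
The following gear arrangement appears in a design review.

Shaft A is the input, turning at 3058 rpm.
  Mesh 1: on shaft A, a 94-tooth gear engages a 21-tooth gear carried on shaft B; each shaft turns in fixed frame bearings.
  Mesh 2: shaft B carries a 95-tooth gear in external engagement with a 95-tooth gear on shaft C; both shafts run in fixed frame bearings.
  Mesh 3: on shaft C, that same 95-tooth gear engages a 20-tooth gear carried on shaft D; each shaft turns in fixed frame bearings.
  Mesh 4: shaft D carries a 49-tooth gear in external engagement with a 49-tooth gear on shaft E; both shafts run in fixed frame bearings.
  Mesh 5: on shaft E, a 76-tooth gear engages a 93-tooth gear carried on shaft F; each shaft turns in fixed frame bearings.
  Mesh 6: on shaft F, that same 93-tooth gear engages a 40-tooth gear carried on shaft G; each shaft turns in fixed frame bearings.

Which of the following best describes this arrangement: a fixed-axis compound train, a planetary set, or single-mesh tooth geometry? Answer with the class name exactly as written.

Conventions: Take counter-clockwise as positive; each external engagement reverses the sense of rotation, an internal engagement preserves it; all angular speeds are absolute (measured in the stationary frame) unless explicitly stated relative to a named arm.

6-mesh fixed-axis compound train (all bearings frame-fixed)
classification: fixed-axis compound train

fixed-axis compound train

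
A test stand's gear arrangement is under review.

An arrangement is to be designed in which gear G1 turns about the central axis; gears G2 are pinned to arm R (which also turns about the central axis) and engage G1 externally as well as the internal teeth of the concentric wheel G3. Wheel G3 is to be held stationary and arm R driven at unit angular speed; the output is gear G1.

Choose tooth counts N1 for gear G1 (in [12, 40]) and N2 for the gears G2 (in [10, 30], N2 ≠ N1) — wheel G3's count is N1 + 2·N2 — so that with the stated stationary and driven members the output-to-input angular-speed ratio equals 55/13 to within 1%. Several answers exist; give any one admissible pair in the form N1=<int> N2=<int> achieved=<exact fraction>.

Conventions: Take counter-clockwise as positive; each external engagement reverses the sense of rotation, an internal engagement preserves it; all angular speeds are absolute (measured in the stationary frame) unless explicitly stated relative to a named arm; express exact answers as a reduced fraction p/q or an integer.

N1=26 N2=29 achieved=55/13

design class (target 55/13): planetary set
Willis with ω_ring = 0: ω_sun/ω_arm = (N1+N3)/N1; set equal to 55/13  ⇒  N3/N1 = 55/13 − 1 = 42/13
N3 = N1 + 2·N2  ⇒  N2/N1 = (N3/N1 − 1)/2 = (42/13 − 1)/2 = 29/26
smallest multiple with N1 ≥ 12 and N2 ≥ 10: k = 1  ⇒  N1 = 1·26 = 26, N2 = 1·29 = 29 (N1 ≤ 40, N2 ≤ 30, N2 ≠ N1 ✓), N3 = 26 + 2·29 = 84
check: (N1+N3)/N1 with N1 = 26, N3 = 84 gives 55/13; |achieved − target| = 0 ≤ 11/260 ✓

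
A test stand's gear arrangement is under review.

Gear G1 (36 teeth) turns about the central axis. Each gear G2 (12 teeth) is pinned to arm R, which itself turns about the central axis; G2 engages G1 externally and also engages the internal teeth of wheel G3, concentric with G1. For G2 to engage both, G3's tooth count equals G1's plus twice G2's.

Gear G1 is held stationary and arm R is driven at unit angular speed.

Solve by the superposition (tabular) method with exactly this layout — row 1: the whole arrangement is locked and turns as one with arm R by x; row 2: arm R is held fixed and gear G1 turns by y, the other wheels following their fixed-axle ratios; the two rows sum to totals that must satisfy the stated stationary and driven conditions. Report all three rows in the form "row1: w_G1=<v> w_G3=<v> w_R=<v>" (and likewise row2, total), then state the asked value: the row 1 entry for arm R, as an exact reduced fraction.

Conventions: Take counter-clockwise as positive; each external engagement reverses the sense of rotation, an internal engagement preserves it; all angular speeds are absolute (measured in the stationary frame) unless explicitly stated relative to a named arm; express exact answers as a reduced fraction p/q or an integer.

topology: planetary set — G1 36T / G2 12T / G3 60T, arm = carrier (Willis)
superposition row 1 [locked train]: every member turns x
row 2 (arm held, sun turns y): ω_ring = −(36/60)·y, ω_arm = 0
boundary: total ω_sun = x + y = 0 and total ω_arm = x = 1  ⇒  y = -1, x = 1
row 2 ring = −(36/60)·(-1) = 3/5
totals (row 1 + row 2): sun 1 + (-1) = 0, ring 1 + 3/5 = 8/5, arm 1 + 0 = 1
asked cell (row1, arm) = 1

row1: w_G1=1 w_G3=1 w_R=1
row2: w_G1=-1 w_G3=3/5 w_R=0
total: w_G1=0 w_G3=8/5 w_R=1
asked value: 1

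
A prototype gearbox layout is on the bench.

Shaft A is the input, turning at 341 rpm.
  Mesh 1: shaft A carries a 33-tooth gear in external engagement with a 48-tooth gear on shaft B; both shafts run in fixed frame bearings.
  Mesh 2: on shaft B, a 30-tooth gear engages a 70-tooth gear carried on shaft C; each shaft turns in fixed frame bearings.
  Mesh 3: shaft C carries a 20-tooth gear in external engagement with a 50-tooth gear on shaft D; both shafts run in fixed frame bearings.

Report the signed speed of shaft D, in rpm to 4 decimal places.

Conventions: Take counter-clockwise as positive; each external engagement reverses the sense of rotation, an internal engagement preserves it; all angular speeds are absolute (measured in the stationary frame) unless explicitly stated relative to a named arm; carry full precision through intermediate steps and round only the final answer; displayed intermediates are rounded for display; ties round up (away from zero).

class = fixed-axis compound train [3 meshes; 3 ratios multiply, 3 sense flips]
mesh 1 [33T→48T]: ω = 341.0000×33/48 = 234.4375 rpm, sense flips to −
mesh 2 [30T→70T]: ω = 234.4375×30/70 = 100.4732 rpm, sense flips to +
mesh 3 [20T→50T]: ω = 100.4732×20/50 = 40.1893 rpm, sense flips to −
signed output speed = -40.1893 rpm

-40.1893 rpm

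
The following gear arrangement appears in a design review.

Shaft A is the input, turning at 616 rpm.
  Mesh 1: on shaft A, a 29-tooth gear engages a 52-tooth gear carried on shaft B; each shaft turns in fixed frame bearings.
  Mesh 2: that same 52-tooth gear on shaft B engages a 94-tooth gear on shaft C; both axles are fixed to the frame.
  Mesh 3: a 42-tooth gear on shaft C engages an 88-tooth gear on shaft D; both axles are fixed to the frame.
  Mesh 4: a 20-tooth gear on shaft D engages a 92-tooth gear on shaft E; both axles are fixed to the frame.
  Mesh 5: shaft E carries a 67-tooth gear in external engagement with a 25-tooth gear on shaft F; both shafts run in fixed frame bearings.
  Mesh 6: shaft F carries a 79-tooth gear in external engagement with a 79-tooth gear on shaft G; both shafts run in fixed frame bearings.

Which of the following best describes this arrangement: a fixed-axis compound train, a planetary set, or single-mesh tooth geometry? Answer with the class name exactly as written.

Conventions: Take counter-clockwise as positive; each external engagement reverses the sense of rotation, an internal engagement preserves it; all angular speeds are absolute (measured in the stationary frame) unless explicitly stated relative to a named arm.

class = fixed-axis compound train [6 meshes; 6 ratios multiply, 6 sense flips]
classification: fixed-axis compound train

fixed-axis compound train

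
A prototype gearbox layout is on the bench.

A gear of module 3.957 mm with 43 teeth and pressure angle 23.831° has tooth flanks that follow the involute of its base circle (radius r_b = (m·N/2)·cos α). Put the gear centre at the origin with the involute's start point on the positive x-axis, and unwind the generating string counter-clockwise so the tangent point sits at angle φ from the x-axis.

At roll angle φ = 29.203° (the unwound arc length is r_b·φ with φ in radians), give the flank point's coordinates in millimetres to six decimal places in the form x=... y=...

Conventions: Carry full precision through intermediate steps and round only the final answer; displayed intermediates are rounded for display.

x=87.283382 y=3.346352

topology: single-mesh involute geometry — m = 3.957, N = 43
pitch radius r_p = m·N/2 = 3.957·43/2 = 85.075500
base radius r_b = r_p·cos α = 85.075500·cos 23.831° = 77.822065
roll angle φ = 29.203° = 0.50968850 rad
x = r_b·(cos φ + φ·sin φ) = 87.283382
y = r_b·(sin φ − φ·cos φ) = 3.346352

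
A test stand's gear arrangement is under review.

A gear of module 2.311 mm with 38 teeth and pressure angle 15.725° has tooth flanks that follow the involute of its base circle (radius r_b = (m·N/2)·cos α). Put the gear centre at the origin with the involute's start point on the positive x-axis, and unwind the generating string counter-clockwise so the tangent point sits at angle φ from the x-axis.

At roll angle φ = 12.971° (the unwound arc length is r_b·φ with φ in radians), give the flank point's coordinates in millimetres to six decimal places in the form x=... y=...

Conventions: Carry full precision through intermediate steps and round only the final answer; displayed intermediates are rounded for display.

x=43.334882 y=0.162626

class = single-mesh tooth geometry [base-circle involute, m = 2.311, 38T]
pitch radius r_p = m·N/2 = 2.311·38/2 = 43.909000
base radius r_b = r_p·cos α = 43.909000·cos 15.725° = 42.265643
roll angle φ = 12.971° = 0.22638666 rad
x = r_b·(cos φ + φ·sin φ) = 43.334882
y = r_b·(sin φ − φ·cos φ) = 0.162626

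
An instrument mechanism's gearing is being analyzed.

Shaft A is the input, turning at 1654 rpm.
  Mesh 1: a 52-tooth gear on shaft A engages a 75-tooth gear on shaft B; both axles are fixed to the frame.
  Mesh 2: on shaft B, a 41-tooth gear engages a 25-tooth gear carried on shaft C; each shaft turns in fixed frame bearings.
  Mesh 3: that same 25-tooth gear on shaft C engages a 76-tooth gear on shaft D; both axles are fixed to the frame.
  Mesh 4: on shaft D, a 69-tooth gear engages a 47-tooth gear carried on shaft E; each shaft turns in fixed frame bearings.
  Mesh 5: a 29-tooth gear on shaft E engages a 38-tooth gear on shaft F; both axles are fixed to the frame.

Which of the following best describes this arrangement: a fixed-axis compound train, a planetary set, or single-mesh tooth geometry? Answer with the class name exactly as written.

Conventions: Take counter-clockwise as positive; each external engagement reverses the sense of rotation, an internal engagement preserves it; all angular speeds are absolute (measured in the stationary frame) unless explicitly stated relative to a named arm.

recognized (6 fixed axles, 5 meshes): fixed-axis compound train
classification: fixed-axis compound train

fixed-axis compound train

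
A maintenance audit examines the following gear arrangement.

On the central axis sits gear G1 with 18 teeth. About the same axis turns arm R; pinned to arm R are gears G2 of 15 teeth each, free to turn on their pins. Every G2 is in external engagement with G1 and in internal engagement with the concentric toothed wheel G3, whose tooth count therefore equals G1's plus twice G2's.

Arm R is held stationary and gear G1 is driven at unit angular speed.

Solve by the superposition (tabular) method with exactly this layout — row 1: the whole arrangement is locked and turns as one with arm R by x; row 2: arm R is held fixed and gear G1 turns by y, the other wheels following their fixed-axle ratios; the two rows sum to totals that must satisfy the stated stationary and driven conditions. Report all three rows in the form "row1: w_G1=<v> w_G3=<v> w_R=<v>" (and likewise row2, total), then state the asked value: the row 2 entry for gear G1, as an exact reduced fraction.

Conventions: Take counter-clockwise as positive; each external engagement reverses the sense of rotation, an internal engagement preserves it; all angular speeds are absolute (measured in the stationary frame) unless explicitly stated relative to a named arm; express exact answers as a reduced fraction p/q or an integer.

topology: planetary set — G1 18T / G2 15T / G3 48T, arm = carrier (Willis)
row 1: whole set turns with the arm by x
row 2 — arm fixed, fixed-axis ratios: sun y, ring −(18/48)·y, arm 0
boundary: total ω_arm = x = 0 and total ω_sun = x + y = 1  ⇒  y = 1, x = 0
row 2 ring = −(18/48)·1 = -3/8
totals (row 1 + row 2): sun 0 + 1 = 1, ring 0 + (-3/8) = -3/8, arm 0 + 0 = 0
asked cell (row2, sun) = 1

row1: w_G1=0 w_G3=0 w_R=0
row2: w_G1=1 w_G3=-3/8 w_R=0
total: w_G1=1 w_G3=-3/8 w_R=0
asked value: 1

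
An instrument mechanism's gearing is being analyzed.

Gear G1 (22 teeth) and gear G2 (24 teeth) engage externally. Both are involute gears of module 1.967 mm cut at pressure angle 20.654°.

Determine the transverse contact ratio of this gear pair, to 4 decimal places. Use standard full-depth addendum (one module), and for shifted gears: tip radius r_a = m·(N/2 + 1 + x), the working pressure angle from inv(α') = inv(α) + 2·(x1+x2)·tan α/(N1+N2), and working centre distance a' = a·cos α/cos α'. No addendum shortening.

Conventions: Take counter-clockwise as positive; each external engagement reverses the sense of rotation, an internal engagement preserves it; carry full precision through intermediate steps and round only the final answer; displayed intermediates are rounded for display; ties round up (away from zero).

topology: single-mesh involute geometry — m = 1.967, 22T/24T pair
base radii: r_b1 = 20.246336, r_b2 = 22.086912
tip radii: r_a1 = 23.604000, r_a2 = 25.571000
no profile shift: α' = α, a' = a
action lengths: √(r_a1²−r_b1²) = 12.134030, √(r_a2²−r_b2²) = 12.885820
base pitch p_b = π·m·cos α = 5.782340
CR = (12.134030 + 12.885820 − 45.241000·sin 20.65400°)/5.782340 = 1.567233
contact ratio ≈ 1.5672

1.5672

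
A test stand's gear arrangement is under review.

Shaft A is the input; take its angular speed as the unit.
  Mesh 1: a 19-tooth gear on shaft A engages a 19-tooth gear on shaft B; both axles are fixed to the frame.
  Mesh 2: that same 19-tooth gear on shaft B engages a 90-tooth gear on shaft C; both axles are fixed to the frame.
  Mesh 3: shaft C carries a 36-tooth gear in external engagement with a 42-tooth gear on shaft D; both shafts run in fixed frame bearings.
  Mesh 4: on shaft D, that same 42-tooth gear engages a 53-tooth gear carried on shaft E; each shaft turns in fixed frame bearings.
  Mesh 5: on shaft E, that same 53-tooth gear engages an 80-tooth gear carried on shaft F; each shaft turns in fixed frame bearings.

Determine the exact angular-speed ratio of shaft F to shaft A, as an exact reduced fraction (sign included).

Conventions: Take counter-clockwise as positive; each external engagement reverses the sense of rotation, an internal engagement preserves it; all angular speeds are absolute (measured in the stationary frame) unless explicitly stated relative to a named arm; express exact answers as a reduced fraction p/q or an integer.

class = fixed-axis compound train [5 meshes; 5 ratios multiply, 5 sense flips]
mesh 1 [19T→19T]: running ratio 1, sense −
mesh 2 [19T→90T]: running ratio 19/90, sense +
mesh 3 [36T→42T]: running ratio 19/105, sense −
mesh 4 [42T→53T]: running ratio 38/265, sense +
mesh 5 [53T→80T]: running ratio 19/200, sense −
ω_out/ω_in = -19/200

-19/200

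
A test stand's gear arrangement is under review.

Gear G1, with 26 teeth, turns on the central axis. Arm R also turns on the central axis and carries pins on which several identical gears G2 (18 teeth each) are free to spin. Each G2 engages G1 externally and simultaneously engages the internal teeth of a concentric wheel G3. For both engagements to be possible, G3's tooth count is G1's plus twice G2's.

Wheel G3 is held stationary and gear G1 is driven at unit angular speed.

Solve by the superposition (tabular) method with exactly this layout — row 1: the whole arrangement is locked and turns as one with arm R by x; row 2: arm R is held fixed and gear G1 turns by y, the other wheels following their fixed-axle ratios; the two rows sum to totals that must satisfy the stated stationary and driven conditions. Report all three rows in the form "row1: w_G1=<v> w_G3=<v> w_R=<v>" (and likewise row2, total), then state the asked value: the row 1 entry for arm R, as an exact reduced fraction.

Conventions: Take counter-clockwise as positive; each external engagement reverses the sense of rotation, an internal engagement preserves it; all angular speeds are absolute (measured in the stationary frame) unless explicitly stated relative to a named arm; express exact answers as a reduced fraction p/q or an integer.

row1: w_G1=13/44 w_G3=13/44 w_R=13/44
row2: w_G1=31/44 w_G3=-13/44 w_R=0
total: w_G1=1 w_G3=0 w_R=13/44
asked value: 13/44

recognized (axles ride arm R): planetary set, 26/18/62 teeth
row 1 — lock + rotate with arm: ω_sun = ω_ring = ω_arm = x
row 2: sun turns y, ring = −(26/62)·y, arm 0
boundary: total ω_ring = x − (26/62)·y = 0 and total ω_sun = x + y = 1  ⇒  y = 31/44, x = 13/44
row 2 ring = −(26/62)·31/44 = -13/44
totals (row 1 + row 2): sun 13/44 + 31/44 = 1, ring 13/44 + (-13/44) = 0, arm 13/44 + 0 = 13/44
asked cell (row1, arm) = 13/44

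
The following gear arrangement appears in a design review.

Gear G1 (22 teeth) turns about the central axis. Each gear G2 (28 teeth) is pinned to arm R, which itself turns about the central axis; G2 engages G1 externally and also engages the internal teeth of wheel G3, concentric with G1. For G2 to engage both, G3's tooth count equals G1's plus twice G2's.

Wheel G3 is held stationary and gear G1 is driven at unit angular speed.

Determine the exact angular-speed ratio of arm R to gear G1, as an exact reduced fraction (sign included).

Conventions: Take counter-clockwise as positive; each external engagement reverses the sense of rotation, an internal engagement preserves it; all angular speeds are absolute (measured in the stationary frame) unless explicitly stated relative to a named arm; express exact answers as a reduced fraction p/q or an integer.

class = planetary set [G3 = 22+2·28 = 78; Willis about the carrier]
ring teeth: 22 + 2·28 = 78
22(ω_sun−ω_arm) = −78(ω_ring−ω_arm),  ω_ring = 0, ω_sun = 1
22(1−ω_arm) = −78(0−ω_arm)  ⇒  100·ω_arm = 22  ⇒  ω_arm = 11/50
ω_out/ω_in = 11/50

11/50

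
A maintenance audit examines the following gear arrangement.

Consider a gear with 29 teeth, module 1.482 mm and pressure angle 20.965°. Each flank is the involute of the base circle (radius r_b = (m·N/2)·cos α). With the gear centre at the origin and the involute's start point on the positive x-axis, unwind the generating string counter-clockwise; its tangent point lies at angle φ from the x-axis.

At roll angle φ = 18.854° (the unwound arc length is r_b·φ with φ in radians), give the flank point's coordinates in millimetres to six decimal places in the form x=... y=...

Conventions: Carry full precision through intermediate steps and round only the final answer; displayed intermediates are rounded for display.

x=21.123605 y=0.235766

class = single-mesh tooth geometry [base-circle involute, m = 1.482, 29T]
pitch radius r_p = m·N/2 = 1.482·29/2 = 21.489000
base radius r_b = r_p·cos α = 21.489000·cos 20.965° = 20.066410
roll angle φ = 18.854° = 0.32906438 rad
x = r_b·(cos φ + φ·sin φ) = 21.123605
y = r_b·(sin φ − φ·cos φ) = 0.235766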